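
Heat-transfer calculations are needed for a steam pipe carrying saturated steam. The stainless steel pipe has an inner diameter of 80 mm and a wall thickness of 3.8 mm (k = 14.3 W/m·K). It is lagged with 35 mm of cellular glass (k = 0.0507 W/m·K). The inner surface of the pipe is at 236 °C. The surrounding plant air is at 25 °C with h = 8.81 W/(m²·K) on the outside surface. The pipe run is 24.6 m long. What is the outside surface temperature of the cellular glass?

T ≈ 48.3 °C

For a radial system each layer contributes R = ln(r_out/r_in)/(2πkL); films add R = 1/(hA).
R_stainless steel pipe wall = ln(43.8/40)/(2π×14.3×24.6) = 4.106×10^-5 K/W
R_cellular glass = ln(78.8/43.8)/(2π×0.0507×24.6) = 0.07494 K/W
R_outer film = 1/(h_o·2πr_oL) = 1/(8.81×2π×0.0788×24.6) = 0.009319 K/W
R_total = 0.0843 K/W
Q = ΔT/R_total = 211/0.0843
Q = 2500 W
T_interface = T_inner − Q·ΣR(inner→interface) = 236 − 2500×0.07498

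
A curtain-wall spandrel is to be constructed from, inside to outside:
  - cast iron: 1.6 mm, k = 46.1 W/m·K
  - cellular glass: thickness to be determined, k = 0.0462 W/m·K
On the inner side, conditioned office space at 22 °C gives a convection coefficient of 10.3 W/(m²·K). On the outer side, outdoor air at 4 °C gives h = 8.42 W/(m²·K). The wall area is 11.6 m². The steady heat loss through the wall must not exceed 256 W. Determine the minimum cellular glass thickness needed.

L ≈ 27.7 mm

Using the resistance-network approach (series):
R_inner film = 1/(h_i·A) = 1/(10.3×11.6) = 0.00837 K/W
R_cast iron = L/(kA) = 0.0016/(46.1×11.6) = 2.992×10^-6 K/W
R_outer film = 1/(h_o·A) = 1/(8.42×11.6) = 0.01024 K/W
Sum of the known resistances R_other = 0.01861 K/W
Required total resistance R_tot = ΔT/Q_allow = 18/256 = 0.07031 K/W
R_cellular glass = R_tot − R_other = 0.0517 K/W
L = R·k·A = 0.0517×0.0462×11.6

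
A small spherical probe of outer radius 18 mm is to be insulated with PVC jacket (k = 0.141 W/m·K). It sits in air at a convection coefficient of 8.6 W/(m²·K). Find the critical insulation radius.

For a sphere r_cr = 2k/h = 2×0.141/8.6
r_cr = 32.8 mm; since the bare radius (18 mm) is below r_cr, adding a thin layer of insulation will *increase* heat loss.

r_cr ≈ 32.8 mm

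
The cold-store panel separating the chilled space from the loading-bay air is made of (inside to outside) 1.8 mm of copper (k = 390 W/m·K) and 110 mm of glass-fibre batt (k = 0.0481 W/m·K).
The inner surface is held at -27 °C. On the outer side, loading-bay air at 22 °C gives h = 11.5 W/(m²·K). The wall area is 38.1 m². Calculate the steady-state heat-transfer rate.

Treating each layer as a thermal resistance in series:
R_copper = L/(kA) = 0.0018/(390×38.1) = 1.211×10^-7 K/W
R_glass-fibre batt = L/(kA) = 0.11/(0.0481×38.1) = 0.06002 K/W
R_outer film = 1/(h_o·A) = 1/(11.5×38.1) = 0.002282 K/W
R_total = 0.06231 K/W
Q = ΔT / R_total = 49 / 0.06231

Q ≈ 786 W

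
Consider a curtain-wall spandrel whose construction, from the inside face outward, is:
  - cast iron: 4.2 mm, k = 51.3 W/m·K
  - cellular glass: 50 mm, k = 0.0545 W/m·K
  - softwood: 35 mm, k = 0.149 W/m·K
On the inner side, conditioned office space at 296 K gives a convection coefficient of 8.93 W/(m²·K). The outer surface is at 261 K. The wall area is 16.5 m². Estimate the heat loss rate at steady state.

Thermal resistances in series:
R_inner film = 1/(h_i·A) = 1/(8.93×16.5) = 0.006787 K/W
R_cast iron = L/(kA) = 0.0042/(51.3×16.5) = 4.962×10^-6 K/W
R_cellular glass = L/(kA) = 0.05/(0.0545×16.5) = 0.0556 K/W
R_softwood = L/(kA) = 0.035/(0.149×16.5) = 0.01424 K/W
R_total = 0.07663 K/W
Q = ΔT / R_total = 35 / 0.07663

Q ≈ 457 W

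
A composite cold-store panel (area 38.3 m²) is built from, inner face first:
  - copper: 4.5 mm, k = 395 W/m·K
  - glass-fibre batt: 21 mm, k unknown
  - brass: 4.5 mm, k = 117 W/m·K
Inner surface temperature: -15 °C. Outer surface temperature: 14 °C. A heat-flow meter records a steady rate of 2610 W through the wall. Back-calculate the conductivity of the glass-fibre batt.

k ≈ 0.0494 W/(m·K)

Using the resistance-network approach (series):
R_copper = L/(kA) = 0.0045/(395×38.3) = 2.975×10^-7 K/W
R_brass = L/(kA) = 0.0045/(117×38.3) = 1.004×10^-6 K/W
Sum of known resistances R_other = 1.302×10^-6 K/W
Total R = ΔT/Q = 29/2610 = 0.01111 K/W
R_glass-fibre batt = R_total − R_other = 0.01111 K/W
k = L/(R·A) = 0.021/(0.01111×38.3)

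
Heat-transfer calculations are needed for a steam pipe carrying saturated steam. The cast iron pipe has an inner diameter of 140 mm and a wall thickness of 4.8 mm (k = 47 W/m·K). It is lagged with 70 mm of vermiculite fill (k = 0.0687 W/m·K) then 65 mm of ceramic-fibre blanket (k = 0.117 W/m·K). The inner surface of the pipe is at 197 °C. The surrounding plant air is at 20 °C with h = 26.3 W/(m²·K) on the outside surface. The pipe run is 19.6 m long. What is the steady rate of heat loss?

Q ≈ 1680 W

Cylindrical conduction, so R = ln(r₂/r₁)/(2πkL) per layer, in series:
R_cast iron pipe wall = ln(74.8/70)/(2π×47×19.6) = 1.146×10^-5 K/W
R_vermiculite fill = ln(144.8/74.8)/(2π×0.0687×19.6) = 0.07807 K/W
R_ceramic-fibre blanket = ln(209.8/144.8)/(2π×0.117×19.6) = 0.02573 K/W
R_outer film = 1/(h_o·2πr_oL) = 1/(26.3×2π×0.2098×19.6) = 0.001472 K/W
R_total = 0.1053 K/W
Q = ΔT/R_total = 177/0.1053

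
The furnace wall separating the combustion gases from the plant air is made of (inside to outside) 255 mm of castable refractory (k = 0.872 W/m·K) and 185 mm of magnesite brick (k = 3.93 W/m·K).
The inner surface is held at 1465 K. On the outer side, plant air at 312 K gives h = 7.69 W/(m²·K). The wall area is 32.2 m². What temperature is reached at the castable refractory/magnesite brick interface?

T ≈ 747 K

Model the wall as resistances in series:
R_castable refractory = L/(kA) = 0.255/(0.872×32.2) = 0.009082 K/W
R_magnesite brick = L/(kA) = 0.185/(3.93×32.2) = 0.001462 K/W
R_outer film = 1/(h_o·A) = 1/(7.69×32.2) = 0.004038 K/W
R_total = 0.01458 K/W;  Q = ΔT/R_total = 1153/0.01458 = 79070 W
T_interface = T_inner − Q·ΣR(inner→interface) = 1465 − 79100×0.009082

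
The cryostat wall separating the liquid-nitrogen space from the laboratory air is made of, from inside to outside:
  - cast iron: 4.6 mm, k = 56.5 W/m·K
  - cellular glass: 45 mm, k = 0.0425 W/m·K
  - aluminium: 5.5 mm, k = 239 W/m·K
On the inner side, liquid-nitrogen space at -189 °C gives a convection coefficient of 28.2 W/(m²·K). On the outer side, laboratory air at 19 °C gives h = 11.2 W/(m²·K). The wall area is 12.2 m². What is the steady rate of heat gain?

Treating each layer as a thermal resistance in series:
R_inner film = 1/(h_i·A) = 1/(28.2×12.2) = 0.002907 K/W
R_cast iron = L/(kA) = 0.0046/(56.5×12.2) = 6.673×10^-6 K/W
R_cellular glass = L/(kA) = 0.045/(0.0425×12.2) = 0.08679 K/W
R_aluminium = L/(kA) = 0.0055/(239×12.2) = 1.886×10^-6 K/W
R_outer film = 1/(h_o·A) = 1/(11.2×12.2) = 0.007319 K/W
R_total = 0.09702 K/W
Q = ΔT / R_total = 208 / 0.09702

Q ≈ 2140 W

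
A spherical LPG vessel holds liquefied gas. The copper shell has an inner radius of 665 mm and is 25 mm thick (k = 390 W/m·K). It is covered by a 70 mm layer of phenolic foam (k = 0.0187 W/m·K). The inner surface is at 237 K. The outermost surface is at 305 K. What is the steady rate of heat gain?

Q ≈ 120 W

Each spherical layer contributes R = (1/r_i − 1/r_o)/(4πk):
R_copper shell = (1/0.665 − 1/0.69)/(4π×390) = 1.112×10^-5 K/W
R_phenolic foam = (1/0.69 − 1/0.76)/(4π×0.0187) = 0.568 K/W
R_total = 0.5681 K/W
Q = ΔT/R_total = 68/0.5681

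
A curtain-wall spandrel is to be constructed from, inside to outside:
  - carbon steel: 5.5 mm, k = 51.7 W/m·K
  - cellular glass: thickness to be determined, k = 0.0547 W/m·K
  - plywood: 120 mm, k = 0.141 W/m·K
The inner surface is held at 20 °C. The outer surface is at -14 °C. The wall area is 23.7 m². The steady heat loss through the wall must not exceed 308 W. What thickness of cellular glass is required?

L ≈ 96.5 mm

Treating each layer as a thermal resistance in series:
R_carbon steel = L/(kA) = 0.0055/(51.7×23.7) = 4.489×10^-6 K/W
R_plywood = L/(kA) = 0.12/(0.141×23.7) = 0.03591 K/W
Sum of the known resistances R_other = 0.03591 K/W
Required total resistance R_tot = ΔT/Q_allow = 34/308 = 0.1104 K/W
R_cellular glass = R_tot − R_other = 0.07448 K/W
L = R·k·A = 0.07448×0.0547×23.7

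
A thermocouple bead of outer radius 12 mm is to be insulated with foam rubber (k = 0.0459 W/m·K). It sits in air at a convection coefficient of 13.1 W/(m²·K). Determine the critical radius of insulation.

r_cr ≈ 7.01 mm

For a sphere r_cr = 2k/h = 2×0.0459/13.1
r_cr = 7.01 mm; since the bare radius (12 mm) is above r_cr, any added insulation will reduce heat loss.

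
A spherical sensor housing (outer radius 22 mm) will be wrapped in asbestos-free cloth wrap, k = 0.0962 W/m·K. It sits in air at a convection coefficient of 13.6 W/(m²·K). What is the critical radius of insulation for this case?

For a sphere r_cr = 2k/h = 2×0.0962/13.6
r_cr = 14.1 mm; since the bare radius (22 mm) is above r_cr, any added insulation will reduce heat loss.

r_cr ≈ 14.1 mm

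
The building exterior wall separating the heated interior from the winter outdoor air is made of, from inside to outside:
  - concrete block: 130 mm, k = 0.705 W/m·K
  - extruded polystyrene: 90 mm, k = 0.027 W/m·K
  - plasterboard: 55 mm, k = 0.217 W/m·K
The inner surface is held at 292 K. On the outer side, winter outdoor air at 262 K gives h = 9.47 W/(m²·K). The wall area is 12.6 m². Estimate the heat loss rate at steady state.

Q ≈ 97.5 W

Model the wall as resistances in series:
R_concrete block = L/(kA) = 0.13/(0.705×12.6) = 0.01463 K/W
R_extruded polystyrene = L/(kA) = 0.09/(0.027×12.6) = 0.2646 K/W
R_plasterboard = L/(kA) = 0.055/(0.217×12.6) = 0.02012 K/W
R_outer film = 1/(h_o·A) = 1/(9.47×12.6) = 0.008381 K/W
R_total = 0.3077 K/W
Q = ΔT / R_total = 30 / 0.3077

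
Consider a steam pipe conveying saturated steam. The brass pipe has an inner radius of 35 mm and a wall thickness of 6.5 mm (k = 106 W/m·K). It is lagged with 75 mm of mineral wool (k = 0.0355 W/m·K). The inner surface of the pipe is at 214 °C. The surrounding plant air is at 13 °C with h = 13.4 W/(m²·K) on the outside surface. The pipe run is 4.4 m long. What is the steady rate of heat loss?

Radial resistances (cylindrical: R_cond = ln(r_o/r_i)/(2πkL), R_conv = 1/(h·2πrL)):
R_brass pipe wall = ln(41.5/35)/(2π×106×4.4) = 5.813×10^-5 K/W
R_mineral wool = ln(116.5/41.5)/(2π×0.0355×4.4) = 1.052 K/W
R_outer film = 1/(h_o·2πr_oL) = 1/(13.4×2π×0.1165×4.4) = 0.02317 K/W
R_total = 1.075 K/W
Q = ΔT/R_total = 201/1.075

Q ≈ 187 W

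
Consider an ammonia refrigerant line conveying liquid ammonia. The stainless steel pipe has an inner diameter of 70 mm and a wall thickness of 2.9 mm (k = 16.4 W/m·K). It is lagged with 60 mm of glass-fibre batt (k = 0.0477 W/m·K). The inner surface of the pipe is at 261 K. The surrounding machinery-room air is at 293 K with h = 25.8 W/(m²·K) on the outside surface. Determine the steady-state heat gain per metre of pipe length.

Cylindrical conduction, so R = ln(r₂/r₁)/(2πkL) per layer, in series:
R_stainless steel pipe wall = ln(37.9/35)/(2π×16.4×1) = 7.725×10^-4 K/W
R_glass-fibre batt = ln(97.9/37.9)/(2π×0.0477×1) = 3.166 K/W
R_outer film = 1/(h_o·2πr_oL) = 1/(25.8×2π×0.0979×1) = 0.06301 K/W
R_total = 3.23 K/W
Q = ΔT/R_total = 32/3.23

q′ ≈ 9.91 W/m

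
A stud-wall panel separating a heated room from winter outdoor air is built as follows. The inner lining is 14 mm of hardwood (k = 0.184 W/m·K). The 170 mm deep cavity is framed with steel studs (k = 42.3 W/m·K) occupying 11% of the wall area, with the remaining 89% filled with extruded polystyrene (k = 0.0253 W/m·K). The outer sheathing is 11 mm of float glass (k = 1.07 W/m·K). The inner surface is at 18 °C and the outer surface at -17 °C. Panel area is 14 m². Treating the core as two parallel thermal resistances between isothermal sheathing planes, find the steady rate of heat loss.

Sheathing layers in series; stud and cavity paths in parallel between them.
R_inner = 0.014/(0.184×14) = 0.005435 K/W
R_stud  = 0.17/(42.3×0.11×14) = 0.00261 K/W
R_cav   = 0.17/(0.0253×0.89×14) = 0.5393 K/W
1/R_core = 1/R_stud + 1/R_cav → R_core = 0.002597 K/W
R_outer = 0.011/(1.07×14) = 7.343×10^-4 K/W
R_total = 0.008766 K/W
Q = ΔT/R_total = 35/0.008766

Q ≈ 3990 W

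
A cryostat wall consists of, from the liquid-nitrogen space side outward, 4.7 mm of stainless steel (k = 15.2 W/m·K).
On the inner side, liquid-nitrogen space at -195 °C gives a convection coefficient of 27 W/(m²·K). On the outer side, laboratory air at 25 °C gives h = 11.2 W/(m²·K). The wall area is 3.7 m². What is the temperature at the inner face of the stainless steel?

Treating each layer as a thermal resistance in series:
R_inner film = 1/(h_i·A) = 1/(27×3.7) = 0.01001 K/W
R_stainless steel = L/(kA) = 0.0047/(15.2×3.7) = 8.357×10^-5 K/W
R_outer film = 1/(h_o·A) = 1/(11.2×3.7) = 0.02413 K/W
R_total = 0.03422 K/W;  Q = ΔT/R_total = 220/0.03422 = 6428 W
T_interface = T_inner + Q·ΣR(inner→interface) = -195 + 6430×0.01001

T ≈ -131 °C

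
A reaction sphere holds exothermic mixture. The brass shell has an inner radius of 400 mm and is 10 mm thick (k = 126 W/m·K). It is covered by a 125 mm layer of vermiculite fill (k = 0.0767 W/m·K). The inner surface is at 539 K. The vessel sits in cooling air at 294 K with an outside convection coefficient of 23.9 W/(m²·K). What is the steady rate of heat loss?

Radial (spherical) resistances in series:
R_brass shell = (1/0.4 − 1/0.41)/(4π×126) = 3.851×10^-5 K/W
R_vermiculite fill = (1/0.41 − 1/0.535)/(4π×0.0767) = 0.5912 K/W
R_outer film = 1/(h·4πr_o²) = 1/(23.9×4π×0.535²) = 0.01163 K/W
R_total = 0.6029 K/W
Q = ΔT/R_total = 245/0.6029

Q ≈ 406 W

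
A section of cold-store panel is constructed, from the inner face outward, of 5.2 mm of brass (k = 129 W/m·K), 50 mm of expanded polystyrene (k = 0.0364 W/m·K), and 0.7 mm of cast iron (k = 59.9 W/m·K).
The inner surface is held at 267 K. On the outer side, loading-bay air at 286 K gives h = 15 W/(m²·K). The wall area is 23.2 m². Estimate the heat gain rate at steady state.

Q ≈ 306 W

Treating each layer as a thermal resistance in series:
R_brass = L/(kA) = 0.0052/(129×23.2) = 1.738×10^-6 K/W
R_expanded polystyrene = L/(kA) = 0.05/(0.0364×23.2) = 0.05921 K/W
R_cast iron = L/(kA) = 0.0007/(59.9×23.2) = 5.037×10^-7 K/W
R_outer film = 1/(h_o·A) = 1/(15×23.2) = 0.002874 K/W
R_total = 0.06208 K/W
Q = ΔT / R_total = 19 / 0.06208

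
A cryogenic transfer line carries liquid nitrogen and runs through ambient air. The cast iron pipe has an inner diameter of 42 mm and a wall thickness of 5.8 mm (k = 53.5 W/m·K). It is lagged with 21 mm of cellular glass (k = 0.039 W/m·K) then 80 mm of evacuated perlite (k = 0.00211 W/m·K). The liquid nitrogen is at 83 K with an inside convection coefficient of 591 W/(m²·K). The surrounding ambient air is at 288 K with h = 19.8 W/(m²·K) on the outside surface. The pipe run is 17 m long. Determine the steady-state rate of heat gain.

For a radial system each layer contributes R = ln(r_out/r_in)/(2πkL); films add R = 1/(hA).
R_inner film = 1/(h_i·2πr₁L) = 1/(591×2π×0.021×17) = 7.543×10^-4 K/W
R_cast iron pipe wall = ln(26.8/21)/(2π×53.5×17) = 4.268×10^-5 K/W
R_cellular glass = ln(47.8/26.8)/(2π×0.039×17) = 0.1389 K/W
R_evacuated perlite = ln(127.8/47.8)/(2π×0.00211×17) = 4.364 K/W
R_outer film = 1/(h_o·2πr_oL) = 1/(19.8×2π×0.1278×17) = 0.0037 K/W
R_total = 4.507 K/W
Q = ΔT/R_total = 205/4.507

Q ≈ 45.5 W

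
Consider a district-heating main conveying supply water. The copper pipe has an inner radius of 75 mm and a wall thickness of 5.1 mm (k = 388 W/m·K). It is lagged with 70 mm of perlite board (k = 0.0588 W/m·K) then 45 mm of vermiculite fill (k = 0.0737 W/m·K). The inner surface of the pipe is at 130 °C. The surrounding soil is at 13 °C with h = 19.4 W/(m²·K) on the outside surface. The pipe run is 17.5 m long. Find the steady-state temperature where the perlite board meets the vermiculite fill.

Cylindrical conduction, so R = ln(r₂/r₁)/(2πkL) per layer, in series:
R_copper pipe wall = ln(80.1/75)/(2π×388×17.5) = 1.542×10^-6 K/W
R_perlite board = ln(150.1/80.1)/(2π×0.0588×17.5) = 0.09714 K/W
R_vermiculite fill = ln(195.1/150.1)/(2π×0.0737×17.5) = 0.03236 K/W
R_outer film = 1/(h_o·2πr_oL) = 1/(19.4×2π×0.1951×17.5) = 0.002403 K/W
R_total = 0.1319 K/W
Q = ΔT/R_total = 117/0.1319
Q = 887 W
T_interface = T_inner − Q·ΣR(inner→interface) = 130 − 887×0.09714

T ≈ 43.8 °C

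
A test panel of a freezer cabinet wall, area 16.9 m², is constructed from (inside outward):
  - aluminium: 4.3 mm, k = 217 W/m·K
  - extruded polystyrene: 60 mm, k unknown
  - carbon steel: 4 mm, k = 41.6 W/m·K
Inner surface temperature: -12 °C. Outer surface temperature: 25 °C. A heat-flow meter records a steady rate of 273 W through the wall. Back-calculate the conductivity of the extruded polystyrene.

Model the wall as resistances in series:
R_aluminium = L/(kA) = 0.0043/(217×16.9) = 1.173×10^-6 K/W
R_carbon steel = L/(kA) = 0.004/(41.6×16.9) = 5.69×10^-6 K/W
Sum of known resistances R_other = 6.862×10^-6 K/W
Total R = ΔT/Q = 37/273 = 0.1355 K/W
R_extruded polystyrene = R_total − R_other = 0.1355 K/W
k = L/(R·A) = 0.06/(0.1355×16.9)

k ≈ 0.0262 W/(m·K)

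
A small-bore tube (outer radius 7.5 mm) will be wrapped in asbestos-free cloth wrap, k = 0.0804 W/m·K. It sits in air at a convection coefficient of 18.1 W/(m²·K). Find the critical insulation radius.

For a cylinder r_cr = k/h = 0.0804/18.1
r_cr = 4.44 mm; since the bare radius (7.5 mm) is above r_cr, any added insulation will reduce heat loss.

r_cr ≈ 4.44 mm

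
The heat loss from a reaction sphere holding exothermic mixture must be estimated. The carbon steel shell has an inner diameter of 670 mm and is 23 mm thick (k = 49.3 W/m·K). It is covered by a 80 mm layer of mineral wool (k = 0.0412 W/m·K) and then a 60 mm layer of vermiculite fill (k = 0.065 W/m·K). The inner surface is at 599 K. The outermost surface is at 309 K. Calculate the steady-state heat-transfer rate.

Spherical conduction: R = (1/r_in − 1/r_out)/(4πk) per layer; series-sum.
R_carbon steel shell = (1/0.335 − 1/0.358)/(4π×49.3) = 3.096×10^-4 K/W
R_mineral wool = (1/0.358 − 1/0.438)/(4π×0.0412) = 0.9854 K/W
R_vermiculite fill = (1/0.438 − 1/0.498)/(4π×0.065) = 0.3368 K/W
R_total = 1.323 K/W
Q = ΔT/R_total = 290/1.323

Q ≈ 219 W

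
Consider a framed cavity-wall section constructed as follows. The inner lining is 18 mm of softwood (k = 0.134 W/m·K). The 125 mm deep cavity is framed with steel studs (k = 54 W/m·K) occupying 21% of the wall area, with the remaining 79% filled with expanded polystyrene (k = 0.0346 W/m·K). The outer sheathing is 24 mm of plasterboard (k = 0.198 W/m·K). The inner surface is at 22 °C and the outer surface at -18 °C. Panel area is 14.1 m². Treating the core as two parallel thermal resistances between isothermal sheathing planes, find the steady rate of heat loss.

Sheathing layers in series; stud and cavity paths in parallel between them.
R_inner = 0.018/(0.134×14.1) = 0.009527 K/W
R_stud  = 0.125/(54×0.21×14.1) = 7.818×10^-4 K/W
R_cav   = 0.125/(0.0346×0.79×14.1) = 0.3243 K/W
1/R_core = 1/R_stud + 1/R_cav → R_core = 7.799×10^-4 K/W
R_outer = 0.024/(0.198×14.1) = 0.008597 K/W
R_total = 0.0189 K/W
Q = ΔT/R_total = 40/0.0189

Q ≈ 2120 W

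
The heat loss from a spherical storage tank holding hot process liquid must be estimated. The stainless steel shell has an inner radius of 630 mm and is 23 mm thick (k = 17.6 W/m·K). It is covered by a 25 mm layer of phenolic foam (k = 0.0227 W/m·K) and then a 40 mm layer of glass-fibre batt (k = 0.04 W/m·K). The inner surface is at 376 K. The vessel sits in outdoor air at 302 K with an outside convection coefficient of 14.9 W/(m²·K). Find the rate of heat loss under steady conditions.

For a spherical shell R = (1/r₁ − 1/r₂)/(4πk); film R = 1/(h·4πr²). In series:
R_stainless steel shell = (1/0.63 − 1/0.653)/(4π×17.6) = 2.528×10^-4 K/W
R_phenolic foam = (1/0.653 − 1/0.678)/(4π×0.0227) = 0.198 K/W
R_glass-fibre batt = (1/0.678 − 1/0.718)/(4π×0.04) = 0.1635 K/W
R_outer film = 1/(h·4πr_o²) = 1/(14.9×4π×0.718²) = 0.01036 K/W
R_total = 0.372 K/W
Q = ΔT/R_total = 74/0.372

Q ≈ 199 W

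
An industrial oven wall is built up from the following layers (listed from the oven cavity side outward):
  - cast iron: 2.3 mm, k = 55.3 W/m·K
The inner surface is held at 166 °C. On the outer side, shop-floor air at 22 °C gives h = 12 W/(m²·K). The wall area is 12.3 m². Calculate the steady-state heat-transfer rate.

Q ≈ 21200 W

Using the resistance-network approach (series):
R_cast iron = L/(kA) = 0.0023/(55.3×12.3) = 3.381×10^-6 K/W
R_outer film = 1/(h_o·A) = 1/(12×12.3) = 0.006775 K/W
R_total = 0.006778 K/W
Q = ΔT / R_total = 144 / 0.006778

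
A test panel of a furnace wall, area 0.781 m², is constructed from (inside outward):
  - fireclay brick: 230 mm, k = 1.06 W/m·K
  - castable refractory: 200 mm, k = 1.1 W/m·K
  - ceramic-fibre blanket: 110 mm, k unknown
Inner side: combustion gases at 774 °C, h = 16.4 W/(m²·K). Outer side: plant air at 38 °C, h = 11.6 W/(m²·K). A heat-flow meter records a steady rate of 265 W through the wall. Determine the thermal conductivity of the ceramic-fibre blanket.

Using the resistance-network approach (series):
R_inner film = 1/(h_i·A) = 1/(16.4×0.781) = 0.07807 K/W
R_fireclay brick = L/(kA) = 0.23/(1.06×0.781) = 0.2778 K/W
R_castable refractory = L/(kA) = 0.2/(1.1×0.781) = 0.2328 K/W
R_outer film = 1/(h_o·A) = 1/(11.6×0.781) = 0.1104 K/W
Sum of known resistances R_other = 0.6991 K/W
Total R = ΔT/Q = 736/265 = 2.777 K/W
R_ceramic-fibre blanket = R_total − R_other = 2.078 K/W
k = L/(R·A) = 0.11/(2.078×0.781)

k ≈ 0.0678 W/(m·K)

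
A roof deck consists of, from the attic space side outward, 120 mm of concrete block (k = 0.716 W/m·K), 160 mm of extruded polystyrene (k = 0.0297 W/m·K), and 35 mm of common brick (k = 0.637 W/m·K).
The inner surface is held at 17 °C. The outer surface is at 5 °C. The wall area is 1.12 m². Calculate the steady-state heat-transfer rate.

Q ≈ 2.4 W

Thermal resistances in series:
R_concrete block = L/(kA) = 0.12/(0.716×1.12) = 0.1496 K/W
R_extruded polystyrene = L/(kA) = 0.16/(0.0297×1.12) = 4.81 K/W
R_common brick = L/(kA) = 0.035/(0.637×1.12) = 0.04906 K/W
R_total = 5.009 K/W
Q = ΔT / R_total = 12 / 5.009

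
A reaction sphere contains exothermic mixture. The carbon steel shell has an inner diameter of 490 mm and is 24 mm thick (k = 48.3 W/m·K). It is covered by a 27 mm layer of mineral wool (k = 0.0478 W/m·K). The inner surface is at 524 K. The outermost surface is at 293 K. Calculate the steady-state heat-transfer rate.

Q ≈ 409 W

Radial (spherical) resistances in series:
R_carbon steel shell = (1/0.245 − 1/0.269)/(4π×48.3) = 6×10^-4 K/W
R_mineral wool = (1/0.269 − 1/0.296)/(4π×0.0478) = 0.5645 K/W
R_total = 0.5651 K/W
Q = ΔT/R_total = 231/0.5651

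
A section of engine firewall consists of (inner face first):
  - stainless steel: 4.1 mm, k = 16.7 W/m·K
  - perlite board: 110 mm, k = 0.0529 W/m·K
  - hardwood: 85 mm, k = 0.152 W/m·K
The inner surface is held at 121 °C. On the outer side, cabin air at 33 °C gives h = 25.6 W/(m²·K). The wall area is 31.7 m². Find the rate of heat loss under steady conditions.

Series thermal resistances:
R_stainless steel = L/(kA) = 0.0041/(16.7×31.7) = 7.745×10^-6 K/W
R_perlite board = L/(kA) = 0.11/(0.0529×31.7) = 0.0656 K/W
R_hardwood = L/(kA) = 0.085/(0.152×31.7) = 0.01764 K/W
R_outer film = 1/(h_o·A) = 1/(25.6×31.7) = 0.001232 K/W
R_total = 0.08448 K/W
Q = ΔT / R_total = 88 / 0.08448

Q ≈ 1040 W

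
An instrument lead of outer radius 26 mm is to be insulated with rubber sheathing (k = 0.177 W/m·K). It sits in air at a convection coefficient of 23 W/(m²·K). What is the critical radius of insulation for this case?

For a cylinder r_cr = k/h = 0.177/23
r_cr = 7.7 mm; since the bare radius (26 mm) is above r_cr, any added insulation will reduce heat loss.

r_cr ≈ 7.7 mm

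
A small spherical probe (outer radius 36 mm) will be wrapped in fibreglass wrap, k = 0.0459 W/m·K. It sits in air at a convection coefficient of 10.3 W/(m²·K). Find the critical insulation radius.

For a sphere r_cr = 2k/h = 2×0.0459/10.3
r_cr = 8.91 mm; since the bare radius (36 mm) is above r_cr, any added insulation will reduce heat loss.

r_cr ≈ 8.91 mm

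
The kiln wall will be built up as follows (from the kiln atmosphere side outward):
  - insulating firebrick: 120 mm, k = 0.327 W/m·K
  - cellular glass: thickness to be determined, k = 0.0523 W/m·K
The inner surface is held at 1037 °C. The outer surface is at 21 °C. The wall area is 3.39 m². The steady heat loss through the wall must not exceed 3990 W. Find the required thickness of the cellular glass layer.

L ≈ 26 mm

Thermal resistances in series:
R_insulating firebrick = L/(kA) = 0.12/(0.327×3.39) = 0.1083 K/W
Sum of the known resistances R_other = 0.1083 K/W
Required total resistance R_tot = ΔT/Q_allow = 1016/3990 = 0.2546 K/W
R_cellular glass = R_tot − R_other = 0.1464 K/W
L = R·k·A = 0.1464×0.0523×3.39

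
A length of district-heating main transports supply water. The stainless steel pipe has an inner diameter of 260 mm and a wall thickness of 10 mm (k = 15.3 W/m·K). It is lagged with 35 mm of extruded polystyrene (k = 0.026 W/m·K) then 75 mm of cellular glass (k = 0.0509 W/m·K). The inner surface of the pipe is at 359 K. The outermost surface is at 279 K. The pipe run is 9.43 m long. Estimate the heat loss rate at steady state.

Treating each annulus and film as a series resistance:
R_stainless steel pipe wall = ln(140/130)/(2π×15.3×9.43) = 8.175×10^-5 K/W
R_extruded polystyrene = ln(175/140)/(2π×0.026×9.43) = 0.1449 K/W
R_cellular glass = ln(250/175)/(2π×0.0509×9.43) = 0.1183 K/W
R_total = 0.2632 K/W
Q = ΔT/R_total = 80/0.2632

Q ≈ 304 W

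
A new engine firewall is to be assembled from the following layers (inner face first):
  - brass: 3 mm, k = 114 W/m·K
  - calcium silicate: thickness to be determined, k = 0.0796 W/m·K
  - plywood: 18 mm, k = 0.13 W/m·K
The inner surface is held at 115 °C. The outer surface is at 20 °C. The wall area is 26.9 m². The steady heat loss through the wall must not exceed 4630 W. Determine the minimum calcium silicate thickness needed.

Using the resistance-network approach (series):
R_brass = L/(kA) = 0.003/(114×26.9) = 9.783×10^-7 K/W
R_plywood = L/(kA) = 0.018/(0.13×26.9) = 0.005147 K/W
Sum of the known resistances R_other = 0.005148 K/W
Required total resistance R_tot = ΔT/Q_allow = 95/4630 = 0.02052 K/W
R_calcium silicate = R_tot − R_other = 0.01537 K/W
L = R·k·A = 0.01537×0.0796×26.9

L ≈ 32.9 mm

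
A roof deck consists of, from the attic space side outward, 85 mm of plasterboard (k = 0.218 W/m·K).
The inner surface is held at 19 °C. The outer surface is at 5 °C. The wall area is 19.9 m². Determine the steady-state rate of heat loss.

Q ≈ 715 W

Treating each layer as a thermal resistance in series:
R_plasterboard = L/(kA) = 0.085/(0.218×19.9) = 0.01959 K/W
R_total = 0.01959 K/W
Q = ΔT / R_total = 14 / 0.01959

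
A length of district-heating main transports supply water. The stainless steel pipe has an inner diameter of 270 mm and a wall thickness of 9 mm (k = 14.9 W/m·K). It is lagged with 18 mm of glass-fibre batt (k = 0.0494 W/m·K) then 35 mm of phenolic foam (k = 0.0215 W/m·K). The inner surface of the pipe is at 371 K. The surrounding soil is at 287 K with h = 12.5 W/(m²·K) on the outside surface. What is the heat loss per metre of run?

Per-layer cylindrical resistances, series-summed:
R_stainless steel pipe wall = ln(144/135)/(2π×14.9×1) = 6.894×10^-4 K/W
R_glass-fibre batt = ln(162/144)/(2π×0.0494×1) = 0.3795 K/W
R_phenolic foam = ln(197/162)/(2π×0.0215×1) = 1.448 K/W
R_outer film = 1/(h_o·2πr_oL) = 1/(12.5×2π×0.197×1) = 0.06463 K/W
R_total = 1.893 K/W
Q = ΔT/R_total = 84/1.893

q′ ≈ 44.4 W/m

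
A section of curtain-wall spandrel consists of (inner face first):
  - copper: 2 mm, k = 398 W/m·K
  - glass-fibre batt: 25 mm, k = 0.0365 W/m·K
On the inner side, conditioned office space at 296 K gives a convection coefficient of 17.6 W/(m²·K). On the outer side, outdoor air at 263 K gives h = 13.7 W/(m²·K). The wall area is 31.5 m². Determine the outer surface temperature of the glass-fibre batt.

T ≈ 266 K

Thermal resistances in series:
R_inner film = 1/(h_i·A) = 1/(17.6×31.5) = 0.001804 K/W
R_copper = L/(kA) = 0.002/(398×31.5) = 1.595×10^-7 K/W
R_glass-fibre batt = L/(kA) = 0.025/(0.0365×31.5) = 0.02174 K/W
R_outer film = 1/(h_o·A) = 1/(13.7×31.5) = 0.002317 K/W
R_total = 0.02586 K/W;  Q = ΔT/R_total = 33/0.02586 = 1276 W
T_interface = T_inner − Q·ΣR(inner→interface) = 296 − 1280×0.02355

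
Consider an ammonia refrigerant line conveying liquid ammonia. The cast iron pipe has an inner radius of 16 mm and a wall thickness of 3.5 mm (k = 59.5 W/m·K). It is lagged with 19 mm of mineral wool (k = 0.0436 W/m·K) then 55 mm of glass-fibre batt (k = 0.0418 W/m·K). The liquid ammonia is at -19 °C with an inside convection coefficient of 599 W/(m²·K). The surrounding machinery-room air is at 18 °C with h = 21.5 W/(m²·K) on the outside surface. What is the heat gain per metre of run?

Radial resistances (cylindrical: R_cond = ln(r_o/r_i)/(2πkL), R_conv = 1/(h·2πrL)):
R_inner film = 1/(h_i·2πr₁L) = 1/(599×2π×0.016×1) = 0.01661 K/W
R_cast iron pipe wall = ln(19.5/16)/(2π×59.5×1) = 5.292×10^-4 K/W
R_mineral wool = ln(38.5/19.5)/(2π×0.0436×1) = 2.483 K/W
R_glass-fibre batt = ln(93.5/38.5)/(2π×0.0418×1) = 3.378 K/W
R_outer film = 1/(h_o·2πr_oL) = 1/(21.5×2π×0.0935×1) = 0.07917 K/W
R_total = 5.958 K/W
Q = ΔT/R_total = 37/5.958

q′ ≈ 6.21 W/m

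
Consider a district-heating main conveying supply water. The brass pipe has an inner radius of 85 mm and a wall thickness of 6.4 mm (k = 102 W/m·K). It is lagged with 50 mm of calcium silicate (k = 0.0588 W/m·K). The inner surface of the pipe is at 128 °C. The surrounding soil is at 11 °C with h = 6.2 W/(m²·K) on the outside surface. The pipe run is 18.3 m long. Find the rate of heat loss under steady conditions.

Q ≈ 1570 W

Cylindrical conduction, so R = ln(r₂/r₁)/(2πkL) per layer, in series:
R_brass pipe wall = ln(91.4/85)/(2π×102×18.3) = 6.19×10^-6 K/W
R_calcium silicate = ln(141.4/91.4)/(2π×0.0588×18.3) = 0.06454 K/W
R_outer film = 1/(h_o·2πr_oL) = 1/(6.2×2π×0.1414×18.3) = 0.00992 K/W
R_total = 0.07447 K/W
Q = ΔT/R_total = 117/0.07447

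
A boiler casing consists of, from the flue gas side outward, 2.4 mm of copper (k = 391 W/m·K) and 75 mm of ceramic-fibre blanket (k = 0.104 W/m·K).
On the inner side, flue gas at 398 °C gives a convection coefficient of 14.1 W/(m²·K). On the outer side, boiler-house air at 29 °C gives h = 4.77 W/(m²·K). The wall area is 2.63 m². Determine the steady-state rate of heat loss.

Thermal resistances in series:
R_inner film = 1/(h_i·A) = 1/(14.1×2.63) = 0.02697 K/W
R_copper = L/(kA) = 0.0024/(391×2.63) = 2.334×10^-6 K/W
R_ceramic-fibre blanket = L/(kA) = 0.075/(0.104×2.63) = 0.2742 K/W
R_outer film = 1/(h_o·A) = 1/(4.77×2.63) = 0.07971 K/W
R_total = 0.3809 K/W
Q = ΔT / R_total = 369 / 0.3809

Q ≈ 969 W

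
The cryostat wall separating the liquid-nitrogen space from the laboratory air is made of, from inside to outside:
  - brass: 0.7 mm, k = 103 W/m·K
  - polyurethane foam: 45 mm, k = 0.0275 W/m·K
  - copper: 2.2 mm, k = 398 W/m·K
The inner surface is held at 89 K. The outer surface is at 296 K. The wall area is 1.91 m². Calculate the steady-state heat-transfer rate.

Thermal resistances in series:
R_brass = L/(kA) = 0.0007/(103×1.91) = 3.558×10^-6 K/W
R_polyurethane foam = L/(kA) = 0.045/(0.0275×1.91) = 0.8567 K/W
R_copper = L/(kA) = 0.0022/(398×1.91) = 2.894×10^-6 K/W
R_total = 0.8567 K/W
Q = ΔT / R_total = 207 / 0.8567

Q ≈ 242 W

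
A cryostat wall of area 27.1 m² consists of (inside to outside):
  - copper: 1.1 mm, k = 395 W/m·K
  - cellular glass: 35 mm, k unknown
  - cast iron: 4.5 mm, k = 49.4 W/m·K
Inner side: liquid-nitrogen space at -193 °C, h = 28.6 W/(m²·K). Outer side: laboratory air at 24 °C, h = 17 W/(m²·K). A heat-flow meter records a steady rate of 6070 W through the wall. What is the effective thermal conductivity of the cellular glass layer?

k ≈ 0.04 W/(m·K)

Thermal resistances in series:
R_inner film = 1/(h_i·A) = 1/(28.6×27.1) = 0.00129 K/W
R_copper = L/(kA) = 0.0011/(395×27.1) = 1.028×10^-7 K/W
R_cast iron = L/(kA) = 0.0045/(49.4×27.1) = 3.361×10^-6 K/W
R_outer film = 1/(h_o·A) = 1/(17×27.1) = 0.002171 K/W
Sum of known resistances R_other = 0.003464 K/W
Total R = ΔT/Q = 217/6070 = 0.03575 K/W
R_cellular glass = R_total − R_other = 0.03229 K/W
k = L/(R·A) = 0.035/(0.03229×27.1)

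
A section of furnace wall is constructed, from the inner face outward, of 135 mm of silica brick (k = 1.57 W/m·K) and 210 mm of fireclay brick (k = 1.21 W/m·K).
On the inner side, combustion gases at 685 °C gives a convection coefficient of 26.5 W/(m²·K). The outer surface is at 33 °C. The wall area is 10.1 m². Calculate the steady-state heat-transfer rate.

Treating each layer as a thermal resistance in series:
R_inner film = 1/(h_i·A) = 1/(26.5×10.1) = 0.003736 K/W
R_silica brick = L/(kA) = 0.135/(1.57×10.1) = 0.008514 K/W
R_fireclay brick = L/(kA) = 0.21/(1.21×10.1) = 0.01718 K/W
R_total = 0.02943 K/W
Q = ΔT / R_total = 652 / 0.02943

Q ≈ 22200 W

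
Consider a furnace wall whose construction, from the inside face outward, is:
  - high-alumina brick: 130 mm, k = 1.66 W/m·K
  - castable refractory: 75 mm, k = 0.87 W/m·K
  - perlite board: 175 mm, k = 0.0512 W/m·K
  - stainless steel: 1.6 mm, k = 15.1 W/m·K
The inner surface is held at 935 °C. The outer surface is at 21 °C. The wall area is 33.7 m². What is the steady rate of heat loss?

Q ≈ 8600 W

Using the resistance-network approach (series):
R_high-alumina brick = L/(kA) = 0.13/(1.66×33.7) = 0.002324 K/W
R_castable refractory = L/(kA) = 0.075/(0.87×33.7) = 0.002558 K/W
R_perlite board = L/(kA) = 0.175/(0.0512×33.7) = 0.1014 K/W
R_stainless steel = L/(kA) = 0.0016/(15.1×33.7) = 3.144×10^-6 K/W
R_total = 0.1063 K/W
Q = ΔT / R_total = 914 / 0.1063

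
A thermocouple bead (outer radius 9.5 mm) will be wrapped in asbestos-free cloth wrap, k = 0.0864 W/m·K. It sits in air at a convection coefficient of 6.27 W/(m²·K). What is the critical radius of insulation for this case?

r_cr ≈ 27.6 mm

For a sphere r_cr = 2k/h = 2×0.0864/6.27
r_cr = 27.6 mm; since the bare radius (9.5 mm) is below r_cr, adding a thin layer of insulation will *increase* heat loss.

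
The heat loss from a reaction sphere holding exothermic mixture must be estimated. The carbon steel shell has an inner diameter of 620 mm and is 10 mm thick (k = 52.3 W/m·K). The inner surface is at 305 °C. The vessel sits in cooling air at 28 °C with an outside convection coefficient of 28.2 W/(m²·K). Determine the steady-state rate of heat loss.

Q ≈ 10000 W

For a spherical shell R = (1/r₁ − 1/r₂)/(4πk); film R = 1/(h·4πr²). In series:
R_carbon steel shell = (1/0.31 − 1/0.32)/(4π×52.3) = 1.534×10^-4 K/W
R_outer film = 1/(h·4πr_o²) = 1/(28.2×4π×0.32²) = 0.02756 K/W
R_total = 0.02771 K/W
Q = ΔT/R_total = 277/0.02771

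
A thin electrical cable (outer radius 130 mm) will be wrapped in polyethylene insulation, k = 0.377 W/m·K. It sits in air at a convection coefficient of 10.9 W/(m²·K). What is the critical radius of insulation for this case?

r_cr ≈ 34.6 mm

For a cylinder r_cr = k/h = 0.377/10.9
r_cr = 34.6 mm; since the bare radius (130 mm) is above r_cr, any added insulation will reduce heat loss.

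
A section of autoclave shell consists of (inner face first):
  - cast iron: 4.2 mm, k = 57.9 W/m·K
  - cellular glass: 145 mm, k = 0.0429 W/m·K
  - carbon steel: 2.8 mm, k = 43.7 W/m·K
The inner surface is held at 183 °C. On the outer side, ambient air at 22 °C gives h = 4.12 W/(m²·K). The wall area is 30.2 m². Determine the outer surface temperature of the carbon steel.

T ≈ 32.8 °C

Treating each layer as a thermal resistance in series:
R_cast iron = L/(kA) = 0.0042/(57.9×30.2) = 2.402×10^-6 K/W
R_cellular glass = L/(kA) = 0.145/(0.0429×30.2) = 0.1119 K/W
R_carbon steel = L/(kA) = 0.0028/(43.7×30.2) = 2.122×10^-6 K/W
R_outer film = 1/(h_o·A) = 1/(4.12×30.2) = 0.008037 K/W
R_total = 0.12 K/W;  Q = ΔT/R_total = 161/0.12 = 1342 W
T_interface = T_inner − Q·ΣR(inner→interface) = 183 − 1340×0.1119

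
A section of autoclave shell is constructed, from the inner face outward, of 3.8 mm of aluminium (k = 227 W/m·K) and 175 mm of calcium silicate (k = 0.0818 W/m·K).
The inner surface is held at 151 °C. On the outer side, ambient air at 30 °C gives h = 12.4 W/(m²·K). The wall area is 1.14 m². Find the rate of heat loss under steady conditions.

Q ≈ 62.1 W

Series thermal resistances:
R_aluminium = L/(kA) = 0.0038/(227×1.14) = 1.468×10^-5 K/W
R_calcium silicate = L/(kA) = 0.175/(0.0818×1.14) = 1.877 K/W
R_outer film = 1/(h_o·A) = 1/(12.4×1.14) = 0.07074 K/W
R_total = 1.947 K/W
Q = ΔT / R_total = 121 / 1.947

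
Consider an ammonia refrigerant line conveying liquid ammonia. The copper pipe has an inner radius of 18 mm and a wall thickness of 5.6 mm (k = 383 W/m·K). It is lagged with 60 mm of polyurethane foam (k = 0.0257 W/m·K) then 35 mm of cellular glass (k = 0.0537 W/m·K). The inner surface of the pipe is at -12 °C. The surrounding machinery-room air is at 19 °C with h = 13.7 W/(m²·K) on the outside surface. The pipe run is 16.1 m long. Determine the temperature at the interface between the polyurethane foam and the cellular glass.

T ≈ 15.1 °C

Per-layer cylindrical resistances, series-summed:
R_copper pipe wall = ln(23.6/18)/(2π×383×16.1) = 6.991×10^-6 K/W
R_polyurethane foam = ln(83.6/23.6)/(2π×0.0257×16.1) = 0.4865 K/W
R_cellular glass = ln(118.6/83.6)/(2π×0.0537×16.1) = 0.06438 K/W
R_outer film = 1/(h_o·2πr_oL) = 1/(13.7×2π×0.1186×16.1) = 0.006084 K/W
R_total = 0.557 K/W
Q = ΔT/R_total = 31/0.557
Q = 55.7 W
T_interface = T_inner + Q·ΣR(inner→interface) = -12 + 55.7×0.4865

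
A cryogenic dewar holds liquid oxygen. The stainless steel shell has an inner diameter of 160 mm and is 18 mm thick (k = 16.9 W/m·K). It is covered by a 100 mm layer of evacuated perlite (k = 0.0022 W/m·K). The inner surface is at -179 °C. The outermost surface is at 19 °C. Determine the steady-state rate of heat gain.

Q ≈ 1.06 W

For a spherical shell R = (1/r₁ − 1/r₂)/(4πk); film R = 1/(h·4πr²). In series:
R_stainless steel shell = (1/0.08 − 1/0.098)/(4π×16.9) = 0.01081 K/W
R_evacuated perlite = (1/0.098 − 1/0.198)/(4π×0.0022) = 186.4 K/W
R_total = 186.4 K/W
Q = ΔT/R_total = 198/186.4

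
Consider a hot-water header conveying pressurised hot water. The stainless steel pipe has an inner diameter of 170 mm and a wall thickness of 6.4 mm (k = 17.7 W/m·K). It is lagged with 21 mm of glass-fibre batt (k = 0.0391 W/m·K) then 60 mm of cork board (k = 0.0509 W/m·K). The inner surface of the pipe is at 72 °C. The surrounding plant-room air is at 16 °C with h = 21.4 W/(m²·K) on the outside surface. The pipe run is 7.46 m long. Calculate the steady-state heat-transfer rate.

Q ≈ 188 W

Per-layer cylindrical resistances, series-summed:
R_stainless steel pipe wall = ln(91.4/85)/(2π×17.7×7.46) = 8.75×10^-5 K/W
R_glass-fibre batt = ln(112.4/91.4)/(2π×0.0391×7.46) = 0.1128 K/W
R_cork board = ln(172.4/112.4)/(2π×0.0509×7.46) = 0.1793 K/W
R_outer film = 1/(h_o·2πr_oL) = 1/(21.4×2π×0.1724×7.46) = 0.005783 K/W
R_total = 0.298 K/W
Q = ΔT/R_total = 56/0.298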